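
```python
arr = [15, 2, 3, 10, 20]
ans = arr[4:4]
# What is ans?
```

arr has length 5. The slice arr[4:4] resolves to an empty index range, so the result is [].

[]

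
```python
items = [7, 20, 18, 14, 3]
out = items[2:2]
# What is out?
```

items has length 5. The slice items[2:2] resolves to an empty index range, so the result is [].

[]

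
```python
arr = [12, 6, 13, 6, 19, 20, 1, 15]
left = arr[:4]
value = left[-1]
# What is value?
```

arr has length 8. The slice arr[:4] selects indices [0, 1, 2, 3] (0->12, 1->6, 2->13, 3->6), giving [12, 6, 13, 6]. So left = [12, 6, 13, 6]. Then left[-1] = 6.

6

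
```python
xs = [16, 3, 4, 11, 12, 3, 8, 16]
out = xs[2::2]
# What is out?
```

xs has length 8. The slice xs[2::2] selects indices [2, 4, 6] (2->4, 4->12, 6->8), giving [4, 12, 8].

[4, 12, 8]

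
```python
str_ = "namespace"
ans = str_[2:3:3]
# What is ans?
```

str_ has length 9. The slice str_[2:3:3] selects indices [2] (2->'m'), giving 'm'.

'm'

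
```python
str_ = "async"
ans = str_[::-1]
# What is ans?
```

str_ has length 5. The slice str_[::-1] selects indices [4, 3, 2, 1, 0] (4->'c', 3->'n', 2->'y', 1->'s', 0->'a'), giving 'cnysa'.

'cnysa'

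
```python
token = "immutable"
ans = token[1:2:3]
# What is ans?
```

token has length 9. The slice token[1:2:3] selects indices [1] (1->'m'), giving 'm'.

'm'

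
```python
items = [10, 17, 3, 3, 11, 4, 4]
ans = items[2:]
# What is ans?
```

items has length 7. The slice items[2:] selects indices [2, 3, 4, 5, 6] (2->3, 3->3, 4->11, 5->4, 6->4), giving [3, 3, 11, 4, 4].

[3, 3, 11, 4, 4]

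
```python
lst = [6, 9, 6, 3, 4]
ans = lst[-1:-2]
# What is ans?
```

lst has length 5. The slice lst[-1:-2] resolves to an empty index range, so the result is [].

[]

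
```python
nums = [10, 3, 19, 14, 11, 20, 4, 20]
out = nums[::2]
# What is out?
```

nums has length 8. The slice nums[::2] selects indices [0, 2, 4, 6] (0->10, 2->19, 4->11, 6->4), giving [10, 19, 11, 4].

[10, 19, 11, 4]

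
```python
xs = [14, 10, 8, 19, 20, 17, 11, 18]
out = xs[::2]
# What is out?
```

xs has length 8. The slice xs[::2] selects indices [0, 2, 4, 6] (0->14, 2->8, 4->20, 6->11), giving [14, 8, 20, 11].

[14, 8, 20, 11]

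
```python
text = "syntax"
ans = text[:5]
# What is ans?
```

text has length 6. The slice text[:5] selects indices [0, 1, 2, 3, 4] (0->'s', 1->'y', 2->'n', 3->'t', 4->'a'), giving 'synta'.

'synta'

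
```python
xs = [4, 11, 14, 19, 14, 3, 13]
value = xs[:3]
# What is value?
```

xs has length 7. The slice xs[:3] selects indices [0, 1, 2] (0->4, 1->11, 2->14), giving [4, 11, 14].

[4, 11, 14]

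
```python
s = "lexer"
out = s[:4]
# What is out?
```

s has length 5. The slice s[:4] selects indices [0, 1, 2, 3] (0->'l', 1->'e', 2->'x', 3->'e'), giving 'lexe'.

'lexe'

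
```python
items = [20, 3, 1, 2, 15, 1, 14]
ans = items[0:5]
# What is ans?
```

items has length 7. The slice items[0:5] selects indices [0, 1, 2, 3, 4] (0->20, 1->3, 2->1, 3->2, 4->15), giving [20, 3, 1, 2, 15].

[20, 3, 1, 2, 15]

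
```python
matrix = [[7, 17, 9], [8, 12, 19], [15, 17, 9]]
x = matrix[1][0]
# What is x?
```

matrix[1] = [8, 12, 19]. Taking column 0 of that row yields 8.

8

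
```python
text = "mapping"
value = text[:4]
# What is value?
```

text has length 7. The slice text[:4] selects indices [0, 1, 2, 3] (0->'m', 1->'a', 2->'p', 3->'p'), giving 'mapp'.

'mapp'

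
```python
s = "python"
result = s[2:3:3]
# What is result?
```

s has length 6. The slice s[2:3:3] selects indices [2] (2->'t'), giving 't'.

't'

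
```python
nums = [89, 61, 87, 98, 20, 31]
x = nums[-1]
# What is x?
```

nums has length 6. Negative index -1 maps to positive index 6 + (-1) = 5. nums[5] = 31.

31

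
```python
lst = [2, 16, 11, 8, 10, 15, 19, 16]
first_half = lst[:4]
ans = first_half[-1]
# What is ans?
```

lst has length 8. The slice lst[:4] selects indices [0, 1, 2, 3] (0->2, 1->16, 2->11, 3->8), giving [2, 16, 11, 8]. So first_half = [2, 16, 11, 8]. Then first_half[-1] = 8.

8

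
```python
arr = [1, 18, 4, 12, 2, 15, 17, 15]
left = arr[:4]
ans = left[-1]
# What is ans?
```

arr has length 8. The slice arr[:4] selects indices [0, 1, 2, 3] (0->1, 1->18, 2->4, 3->12), giving [1, 18, 4, 12]. So left = [1, 18, 4, 12]. Then left[-1] = 12.

12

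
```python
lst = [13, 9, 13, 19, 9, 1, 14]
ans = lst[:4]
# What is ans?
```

lst has length 7. The slice lst[:4] selects indices [0, 1, 2, 3] (0->13, 1->9, 2->13, 3->19), giving [13, 9, 13, 19].

[13, 9, 13, 19]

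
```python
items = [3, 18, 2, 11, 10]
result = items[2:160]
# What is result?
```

items has length 5. The slice items[2:160] selects indices [2, 3, 4] (2->2, 3->11, 4->10), giving [2, 11, 10].

[2, 11, 10]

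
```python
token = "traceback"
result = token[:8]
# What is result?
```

token has length 9. The slice token[:8] selects indices [0, 1, 2, 3, 4, 5, 6, 7] (0->'t', 1->'r', 2->'a', 3->'c', 4->'e', 5->'b', 6->'a', 7->'c'), giving 'tracebac'.

'tracebac'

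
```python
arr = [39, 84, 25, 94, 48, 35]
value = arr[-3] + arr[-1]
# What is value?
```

arr has length 6. Negative index -3 maps to positive index 6 + (-3) = 3. arr[3] = 94.
arr has length 6. Negative index -1 maps to positive index 6 + (-1) = 5. arr[5] = 35.
Sum: 94 + 35 = 129.

129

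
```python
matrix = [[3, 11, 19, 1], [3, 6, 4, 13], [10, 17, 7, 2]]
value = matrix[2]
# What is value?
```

matrix has 3 rows. Row 2 is [10, 17, 7, 2].

[10, 17, 7, 2]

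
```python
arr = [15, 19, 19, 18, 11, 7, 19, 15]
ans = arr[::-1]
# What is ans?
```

arr has length 8. The slice arr[::-1] selects indices [7, 6, 5, 4, 3, 2, 1, 0] (7->15, 6->19, 5->7, 4->11, 3->18, 2->19, 1->19, 0->15), giving [15, 19, 7, 11, 18, 19, 19, 15].

[15, 19, 7, 11, 18, 19, 19, 15]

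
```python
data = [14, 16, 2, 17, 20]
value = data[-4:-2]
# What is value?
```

data has length 5. The slice data[-4:-2] selects indices [1, 2] (1->16, 2->2), giving [16, 2].

[16, 2]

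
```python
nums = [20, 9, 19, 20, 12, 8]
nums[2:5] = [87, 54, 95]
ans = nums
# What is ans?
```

nums starts as [20, 9, 19, 20, 12, 8] (length 6). The slice nums[2:5] covers indices [2, 3, 4] with values [19, 20, 12]. Replacing that slice with [87, 54, 95] (same length) produces [20, 9, 87, 54, 95, 8].

[20, 9, 87, 54, 95, 8]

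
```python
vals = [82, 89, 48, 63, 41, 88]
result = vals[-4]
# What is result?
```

vals has length 6. Negative index -4 maps to positive index 6 + (-4) = 2. vals[2] = 48.

48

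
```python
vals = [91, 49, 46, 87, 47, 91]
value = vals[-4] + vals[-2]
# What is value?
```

vals has length 6. Negative index -4 maps to positive index 6 + (-4) = 2. vals[2] = 46.
vals has length 6. Negative index -2 maps to positive index 6 + (-2) = 4. vals[4] = 47.
Sum: 46 + 47 = 93.

93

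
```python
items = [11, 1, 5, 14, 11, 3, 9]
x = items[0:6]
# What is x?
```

items has length 7. The slice items[0:6] selects indices [0, 1, 2, 3, 4, 5] (0->11, 1->1, 2->5, 3->14, 4->11, 5->3), giving [11, 1, 5, 14, 11, 3].

[11, 1, 5, 14, 11, 3]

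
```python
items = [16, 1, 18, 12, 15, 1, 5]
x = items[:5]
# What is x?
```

items has length 7. The slice items[:5] selects indices [0, 1, 2, 3, 4] (0->16, 1->1, 2->18, 3->12, 4->15), giving [16, 1, 18, 12, 15].

[16, 1, 18, 12, 15]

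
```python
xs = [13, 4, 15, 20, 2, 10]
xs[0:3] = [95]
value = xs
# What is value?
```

xs starts as [13, 4, 15, 20, 2, 10] (length 6). The slice xs[0:3] covers indices [0, 1, 2] with values [13, 4, 15]. Replacing that slice with [95] (different length) produces [95, 20, 2, 10].

[95, 20, 2, 10]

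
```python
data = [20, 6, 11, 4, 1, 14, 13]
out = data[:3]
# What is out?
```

data has length 7. The slice data[:3] selects indices [0, 1, 2] (0->20, 1->6, 2->11), giving [20, 6, 11].

[20, 6, 11]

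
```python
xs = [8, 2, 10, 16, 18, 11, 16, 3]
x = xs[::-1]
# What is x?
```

xs has length 8. The slice xs[::-1] selects indices [7, 6, 5, 4, 3, 2, 1, 0] (7->3, 6->16, 5->11, 4->18, 3->16, 2->10, 1->2, 0->8), giving [3, 16, 11, 18, 16, 10, 2, 8].

[3, 16, 11, 18, 16, 10, 2, 8]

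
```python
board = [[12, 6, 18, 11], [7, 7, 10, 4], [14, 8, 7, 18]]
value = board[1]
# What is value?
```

board has 3 rows. Row 1 is [7, 7, 10, 4].

[7, 7, 10, 4]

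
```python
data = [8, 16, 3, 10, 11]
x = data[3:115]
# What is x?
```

data has length 5. The slice data[3:115] selects indices [3, 4] (3->10, 4->11), giving [10, 11].

[10, 11]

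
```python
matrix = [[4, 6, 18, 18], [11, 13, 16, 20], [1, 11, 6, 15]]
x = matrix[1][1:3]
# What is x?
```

matrix[1] = [11, 13, 16, 20]. matrix[1] has length 4. The slice matrix[1][1:3] selects indices [1, 2] (1->13, 2->16), giving [13, 16].

[13, 16]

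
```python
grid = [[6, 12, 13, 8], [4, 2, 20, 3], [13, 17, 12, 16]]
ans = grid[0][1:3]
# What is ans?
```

grid[0] = [6, 12, 13, 8]. grid[0] has length 4. The slice grid[0][1:3] selects indices [1, 2] (1->12, 2->13), giving [12, 13].

[12, 13]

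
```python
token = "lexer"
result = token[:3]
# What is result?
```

token has length 5. The slice token[:3] selects indices [0, 1, 2] (0->'l', 1->'e', 2->'x'), giving 'lex'.

'lex'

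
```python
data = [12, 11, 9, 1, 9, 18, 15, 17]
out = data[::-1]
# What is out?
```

data has length 8. The slice data[::-1] selects indices [7, 6, 5, 4, 3, 2, 1, 0] (7->17, 6->15, 5->18, 4->9, 3->1, 2->9, 1->11, 0->12), giving [17, 15, 18, 9, 1, 9, 11, 12].

[17, 15, 18, 9, 1, 9, 11, 12]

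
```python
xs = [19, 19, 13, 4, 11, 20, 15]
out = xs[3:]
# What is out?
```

xs has length 7. The slice xs[3:] selects indices [3, 4, 5, 6] (3->4, 4->11, 5->20, 6->15), giving [4, 11, 20, 15].

[4, 11, 20, 15]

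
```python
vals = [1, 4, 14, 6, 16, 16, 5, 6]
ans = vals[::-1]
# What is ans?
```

vals has length 8. The slice vals[::-1] selects indices [7, 6, 5, 4, 3, 2, 1, 0] (7->6, 6->5, 5->16, 4->16, 3->6, 2->14, 1->4, 0->1), giving [6, 5, 16, 16, 6, 14, 4, 1].

[6, 5, 16, 16, 6, 14, 4, 1]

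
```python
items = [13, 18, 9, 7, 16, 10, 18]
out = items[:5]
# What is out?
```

items has length 7. The slice items[:5] selects indices [0, 1, 2, 3, 4] (0->13, 1->18, 2->9, 3->7, 4->16), giving [13, 18, 9, 7, 16].

[13, 18, 9, 7, 16]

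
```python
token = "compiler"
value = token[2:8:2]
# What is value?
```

token has length 8. The slice token[2:8:2] selects indices [2, 4, 6] (2->'m', 4->'i', 6->'e'), giving 'mie'.

'mie'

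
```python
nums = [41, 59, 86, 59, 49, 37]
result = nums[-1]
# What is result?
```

nums has length 6. Negative index -1 maps to positive index 6 + (-1) = 5. nums[5] = 37.

37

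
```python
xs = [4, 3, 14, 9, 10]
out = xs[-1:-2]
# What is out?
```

xs has length 5. The slice xs[-1:-2] resolves to an empty index range, so the result is [].

[]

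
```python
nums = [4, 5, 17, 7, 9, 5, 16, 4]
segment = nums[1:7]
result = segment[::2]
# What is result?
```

nums has length 8. The slice nums[1:7] selects indices [1, 2, 3, 4, 5, 6] (1->5, 2->17, 3->7, 4->9, 5->5, 6->16), giving [5, 17, 7, 9, 5, 16]. So segment = [5, 17, 7, 9, 5, 16]. segment has length 6. The slice segment[::2] selects indices [0, 2, 4] (0->5, 2->7, 4->5), giving [5, 7, 5].

[5, 7, 5]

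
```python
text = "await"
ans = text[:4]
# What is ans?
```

text has length 5. The slice text[:4] selects indices [0, 1, 2, 3] (0->'a', 1->'w', 2->'a', 3->'i'), giving 'awai'.

'awai'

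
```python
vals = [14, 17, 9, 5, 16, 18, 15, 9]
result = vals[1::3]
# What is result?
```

vals has length 8. The slice vals[1::3] selects indices [1, 4, 7] (1->17, 4->16, 7->9), giving [17, 16, 9].

[17, 16, 9]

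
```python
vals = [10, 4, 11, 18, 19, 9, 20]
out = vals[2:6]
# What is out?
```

vals has length 7. The slice vals[2:6] selects indices [2, 3, 4, 5] (2->11, 3->18, 4->19, 5->9), giving [11, 18, 19, 9].

[11, 18, 19, 9]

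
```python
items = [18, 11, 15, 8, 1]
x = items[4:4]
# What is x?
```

items has length 5. The slice items[4:4] resolves to an empty index range, so the result is [].

[]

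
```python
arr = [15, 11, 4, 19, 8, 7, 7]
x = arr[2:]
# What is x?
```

arr has length 7. The slice arr[2:] selects indices [2, 3, 4, 5, 6] (2->4, 3->19, 4->8, 5->7, 6->7), giving [4, 19, 8, 7, 7].

[4, 19, 8, 7, 7]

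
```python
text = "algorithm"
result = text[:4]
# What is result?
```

text has length 9. The slice text[:4] selects indices [0, 1, 2, 3] (0->'a', 1->'l', 2->'g', 3->'o'), giving 'algo'.

'algo'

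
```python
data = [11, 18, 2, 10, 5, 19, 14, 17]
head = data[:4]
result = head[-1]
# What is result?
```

data has length 8. The slice data[:4] selects indices [0, 1, 2, 3] (0->11, 1->18, 2->2, 3->10), giving [11, 18, 2, 10]. So head = [11, 18, 2, 10]. Then head[-1] = 10.

10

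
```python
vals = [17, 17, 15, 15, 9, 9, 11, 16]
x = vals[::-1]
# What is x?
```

vals has length 8. The slice vals[::-1] selects indices [7, 6, 5, 4, 3, 2, 1, 0] (7->16, 6->11, 5->9, 4->9, 3->15, 2->15, 1->17, 0->17), giving [16, 11, 9, 9, 15, 15, 17, 17].

[16, 11, 9, 9, 15, 15, 17, 17]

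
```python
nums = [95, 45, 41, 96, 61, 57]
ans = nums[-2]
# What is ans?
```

nums has length 6. Negative index -2 maps to positive index 6 + (-2) = 4. nums[4] = 61.

61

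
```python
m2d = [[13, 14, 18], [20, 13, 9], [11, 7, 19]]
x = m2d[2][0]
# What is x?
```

m2d[2] = [11, 7, 19]. Taking column 0 of that row yields 11.

11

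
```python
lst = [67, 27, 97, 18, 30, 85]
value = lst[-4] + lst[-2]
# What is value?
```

lst has length 6. Negative index -4 maps to positive index 6 + (-4) = 2. lst[2] = 97.
lst has length 6. Negative index -2 maps to positive index 6 + (-2) = 4. lst[4] = 30.
Sum: 97 + 30 = 127.

127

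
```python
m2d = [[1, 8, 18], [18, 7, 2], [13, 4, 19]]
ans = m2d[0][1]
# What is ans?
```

m2d[0] = [1, 8, 18]. Taking column 1 of that row yields 8.

8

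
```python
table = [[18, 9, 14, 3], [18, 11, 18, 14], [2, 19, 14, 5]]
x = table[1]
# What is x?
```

table has 3 rows. Row 1 is [18, 11, 18, 14].

[18, 11, 18, 14]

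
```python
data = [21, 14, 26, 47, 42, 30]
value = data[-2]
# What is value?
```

data has length 6. Negative index -2 maps to positive index 6 + (-2) = 4. data[4] = 42.

42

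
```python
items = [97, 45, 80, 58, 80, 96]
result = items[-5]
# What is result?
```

items has length 6. Negative index -5 maps to positive index 6 + (-5) = 1. items[1] = 45.

45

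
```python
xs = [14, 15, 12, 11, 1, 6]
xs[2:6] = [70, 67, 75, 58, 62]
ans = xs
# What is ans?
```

xs starts as [14, 15, 12, 11, 1, 6] (length 6). The slice xs[2:6] covers indices [2, 3, 4, 5] with values [12, 11, 1, 6]. Replacing that slice with [70, 67, 75, 58, 62] (different length) produces [14, 15, 70, 67, 75, 58, 62].

[14, 15, 70, 67, 75, 58, 62]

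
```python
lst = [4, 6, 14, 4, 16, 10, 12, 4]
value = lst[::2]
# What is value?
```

lst has length 8. The slice lst[::2] selects indices [0, 2, 4, 6] (0->4, 2->14, 4->16, 6->12), giving [4, 14, 16, 12].

[4, 14, 16, 12]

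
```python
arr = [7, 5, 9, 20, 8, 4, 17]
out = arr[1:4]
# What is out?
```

arr has length 7. The slice arr[1:4] selects indices [1, 2, 3] (1->5, 2->9, 3->20), giving [5, 9, 20].

[5, 9, 20]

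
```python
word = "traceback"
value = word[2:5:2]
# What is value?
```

word has length 9. The slice word[2:5:2] selects indices [2, 4] (2->'a', 4->'e'), giving 'ae'.

'ae'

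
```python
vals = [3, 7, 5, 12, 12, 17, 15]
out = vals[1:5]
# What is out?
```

vals has length 7. The slice vals[1:5] selects indices [1, 2, 3, 4] (1->7, 2->5, 3->12, 4->12), giving [7, 5, 12, 12].

[7, 5, 12, 12]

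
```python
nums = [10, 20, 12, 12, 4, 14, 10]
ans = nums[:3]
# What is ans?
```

nums has length 7. The slice nums[:3] selects indices [0, 1, 2] (0->10, 1->20, 2->12), giving [10, 20, 12].

[10, 20, 12]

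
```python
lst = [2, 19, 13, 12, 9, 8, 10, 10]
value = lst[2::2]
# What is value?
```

lst has length 8. The slice lst[2::2] selects indices [2, 4, 6] (2->13, 4->9, 6->10), giving [13, 9, 10].

[13, 9, 10]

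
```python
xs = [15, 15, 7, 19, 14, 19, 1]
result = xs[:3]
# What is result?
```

xs has length 7. The slice xs[:3] selects indices [0, 1, 2] (0->15, 1->15, 2->7), giving [15, 15, 7].

[15, 15, 7]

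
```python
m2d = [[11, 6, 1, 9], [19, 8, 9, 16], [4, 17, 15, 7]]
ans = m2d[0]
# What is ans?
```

m2d has 3 rows. Row 0 is [11, 6, 1, 9].

[11, 6, 1, 9]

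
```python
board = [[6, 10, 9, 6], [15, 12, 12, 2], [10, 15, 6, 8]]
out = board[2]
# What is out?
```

board has 3 rows. Row 2 is [10, 15, 6, 8].

[10, 15, 6, 8]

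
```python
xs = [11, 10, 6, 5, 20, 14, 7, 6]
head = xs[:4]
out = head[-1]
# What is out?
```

xs has length 8. The slice xs[:4] selects indices [0, 1, 2, 3] (0->11, 1->10, 2->6, 3->5), giving [11, 10, 6, 5]. So head = [11, 10, 6, 5]. Then head[-1] = 5.

5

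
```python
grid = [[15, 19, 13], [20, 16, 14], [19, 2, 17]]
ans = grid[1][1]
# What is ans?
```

grid[1] = [20, 16, 14]. Taking column 1 of that row yields 16.

16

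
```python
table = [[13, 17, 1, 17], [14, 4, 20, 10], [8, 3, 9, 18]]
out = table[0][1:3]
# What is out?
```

table[0] = [13, 17, 1, 17]. table[0] has length 4. The slice table[0][1:3] selects indices [1, 2] (1->17, 2->1), giving [17, 1].

[17, 1]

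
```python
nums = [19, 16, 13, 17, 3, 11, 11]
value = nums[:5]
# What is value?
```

nums has length 7. The slice nums[:5] selects indices [0, 1, 2, 3, 4] (0->19, 1->16, 2->13, 3->17, 4->3), giving [19, 16, 13, 17, 3].

[19, 16, 13, 17, 3]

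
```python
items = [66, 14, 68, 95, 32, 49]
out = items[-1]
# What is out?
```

items has length 6. Negative index -1 maps to positive index 6 + (-1) = 5. items[5] = 49.

49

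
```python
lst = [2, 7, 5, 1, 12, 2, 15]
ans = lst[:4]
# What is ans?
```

lst has length 7. The slice lst[:4] selects indices [0, 1, 2, 3] (0->2, 1->7, 2->5, 3->1), giving [2, 7, 5, 1].

[2, 7, 5, 1]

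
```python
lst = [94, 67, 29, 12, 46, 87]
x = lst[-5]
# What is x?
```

lst has length 6. Negative index -5 maps to positive index 6 + (-5) = 1. lst[1] = 67.

67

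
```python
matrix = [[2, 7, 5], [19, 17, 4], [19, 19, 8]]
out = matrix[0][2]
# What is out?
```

matrix[0] = [2, 7, 5]. Taking column 2 of that row yields 5.

5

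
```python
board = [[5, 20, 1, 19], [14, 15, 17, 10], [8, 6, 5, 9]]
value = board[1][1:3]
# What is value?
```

board[1] = [14, 15, 17, 10]. board[1] has length 4. The slice board[1][1:3] selects indices [1, 2] (1->15, 2->17), giving [15, 17].

[15, 17]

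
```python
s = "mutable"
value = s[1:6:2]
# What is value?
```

s has length 7. The slice s[1:6:2] selects indices [1, 3, 5] (1->'u', 3->'a', 5->'l'), giving 'ual'.

'ual'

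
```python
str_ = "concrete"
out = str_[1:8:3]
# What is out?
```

str_ has length 8. The slice str_[1:8:3] selects indices [1, 4, 7] (1->'o', 4->'r', 7->'e'), giving 'ore'.

'ore'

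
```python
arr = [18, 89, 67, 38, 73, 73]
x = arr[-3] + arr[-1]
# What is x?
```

arr has length 6. Negative index -3 maps to positive index 6 + (-3) = 3. arr[3] = 38.
arr has length 6. Negative index -1 maps to positive index 6 + (-1) = 5. arr[5] = 73.
Sum: 38 + 73 = 111.

111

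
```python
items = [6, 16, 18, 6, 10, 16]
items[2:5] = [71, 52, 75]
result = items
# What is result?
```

items starts as [6, 16, 18, 6, 10, 16] (length 6). The slice items[2:5] covers indices [2, 3, 4] with values [18, 6, 10]. Replacing that slice with [71, 52, 75] (same length) produces [6, 16, 71, 52, 75, 16].

[6, 16, 71, 52, 75, 16]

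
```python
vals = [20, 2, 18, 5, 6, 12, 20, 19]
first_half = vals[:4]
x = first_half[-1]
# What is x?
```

vals has length 8. The slice vals[:4] selects indices [0, 1, 2, 3] (0->20, 1->2, 2->18, 3->5), giving [20, 2, 18, 5]. So first_half = [20, 2, 18, 5]. Then first_half[-1] = 5.

5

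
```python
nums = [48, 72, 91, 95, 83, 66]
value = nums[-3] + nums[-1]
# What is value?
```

nums has length 6. Negative index -3 maps to positive index 6 + (-3) = 3. nums[3] = 95.
nums has length 6. Negative index -1 maps to positive index 6 + (-1) = 5. nums[5] = 66.
Sum: 95 + 66 = 161.

161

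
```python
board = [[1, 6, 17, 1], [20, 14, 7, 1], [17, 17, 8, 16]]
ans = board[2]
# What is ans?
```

board has 3 rows. Row 2 is [17, 17, 8, 16].

[17, 17, 8, 16]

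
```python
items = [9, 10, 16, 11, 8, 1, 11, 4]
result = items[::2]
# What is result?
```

items has length 8. The slice items[::2] selects indices [0, 2, 4, 6] (0->9, 2->16, 4->8, 6->11), giving [9, 16, 8, 11].

[9, 16, 8, 11]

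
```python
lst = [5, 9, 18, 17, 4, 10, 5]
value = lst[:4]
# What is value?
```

lst has length 7. The slice lst[:4] selects indices [0, 1, 2, 3] (0->5, 1->9, 2->18, 3->17), giving [5, 9, 18, 17].

[5, 9, 18, 17]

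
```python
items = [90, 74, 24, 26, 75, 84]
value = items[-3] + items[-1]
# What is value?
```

items has length 6. Negative index -3 maps to positive index 6 + (-3) = 3. items[3] = 26.
items has length 6. Negative index -1 maps to positive index 6 + (-1) = 5. items[5] = 84.
Sum: 26 + 84 = 110.

110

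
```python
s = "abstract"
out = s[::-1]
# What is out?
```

s has length 8. The slice s[::-1] selects indices [7, 6, 5, 4, 3, 2, 1, 0] (7->'t', 6->'c', 5->'a', 4->'r', 3->'t', 2->'s', 1->'b', 0->'a'), giving 'tcartsba'.

'tcartsba'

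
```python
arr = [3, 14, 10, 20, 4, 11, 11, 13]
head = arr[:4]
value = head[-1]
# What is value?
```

arr has length 8. The slice arr[:4] selects indices [0, 1, 2, 3] (0->3, 1->14, 2->10, 3->20), giving [3, 14, 10, 20]. So head = [3, 14, 10, 20]. Then head[-1] = 20.

20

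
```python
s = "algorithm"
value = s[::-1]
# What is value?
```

s has length 9. The slice s[::-1] selects indices [8, 7, 6, 5, 4, 3, 2, 1, 0] (8->'m', 7->'h', 6->'t', 5->'i', 4->'r', 3->'o', 2->'g', 1->'l', 0->'a'), giving 'mhtirogla'.

'mhtirogla'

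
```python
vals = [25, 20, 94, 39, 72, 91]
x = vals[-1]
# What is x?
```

vals has length 6. Negative index -1 maps to positive index 6 + (-1) = 5. vals[5] = 91.

91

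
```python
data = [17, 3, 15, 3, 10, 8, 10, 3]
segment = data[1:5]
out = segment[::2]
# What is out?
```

data has length 8. The slice data[1:5] selects indices [1, 2, 3, 4] (1->3, 2->15, 3->3, 4->10), giving [3, 15, 3, 10]. So segment = [3, 15, 3, 10]. segment has length 4. The slice segment[::2] selects indices [0, 2] (0->3, 2->3), giving [3, 3].

[3, 3]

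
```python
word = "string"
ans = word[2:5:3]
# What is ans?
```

word has length 6. The slice word[2:5:3] selects indices [2] (2->'r'), giving 'r'.

'r'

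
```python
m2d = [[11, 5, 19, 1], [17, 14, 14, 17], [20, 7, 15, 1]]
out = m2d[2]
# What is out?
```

m2d has 3 rows. Row 2 is [20, 7, 15, 1].

[20, 7, 15, 1]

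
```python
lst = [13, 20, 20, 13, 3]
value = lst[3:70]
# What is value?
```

lst has length 5. The slice lst[3:70] selects indices [3, 4] (3->13, 4->3), giving [13, 3].

[13, 3]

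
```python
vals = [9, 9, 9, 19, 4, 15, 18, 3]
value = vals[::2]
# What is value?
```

vals has length 8. The slice vals[::2] selects indices [0, 2, 4, 6] (0->9, 2->9, 4->4, 6->18), giving [9, 9, 4, 18].

[9, 9, 4, 18]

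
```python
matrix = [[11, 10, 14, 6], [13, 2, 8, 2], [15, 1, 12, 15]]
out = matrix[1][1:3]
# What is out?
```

matrix[1] = [13, 2, 8, 2]. matrix[1] has length 4. The slice matrix[1][1:3] selects indices [1, 2] (1->2, 2->8), giving [2, 8].

[2, 8]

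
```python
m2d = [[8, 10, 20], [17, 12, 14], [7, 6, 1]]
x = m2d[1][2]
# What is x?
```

m2d[1] = [17, 12, 14]. Taking column 2 of that row yields 14.

14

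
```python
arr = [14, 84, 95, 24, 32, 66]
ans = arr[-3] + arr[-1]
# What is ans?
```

arr has length 6. Negative index -3 maps to positive index 6 + (-3) = 3. arr[3] = 24.
arr has length 6. Negative index -1 maps to positive index 6 + (-1) = 5. arr[5] = 66.
Sum: 24 + 66 = 90.

90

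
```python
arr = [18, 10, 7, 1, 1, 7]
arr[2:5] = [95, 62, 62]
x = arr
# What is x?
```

arr starts as [18, 10, 7, 1, 1, 7] (length 6). The slice arr[2:5] covers indices [2, 3, 4] with values [7, 1, 1]. Replacing that slice with [95, 62, 62] (same length) produces [18, 10, 95, 62, 62, 7].

[18, 10, 95, 62, 62, 7]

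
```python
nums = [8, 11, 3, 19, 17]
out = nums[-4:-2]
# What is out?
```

nums has length 5. The slice nums[-4:-2] selects indices [1, 2] (1->11, 2->3), giving [11, 3].

[11, 3]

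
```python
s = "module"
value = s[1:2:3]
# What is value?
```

s has length 6. The slice s[1:2:3] selects indices [1] (1->'o'), giving 'o'.

'o'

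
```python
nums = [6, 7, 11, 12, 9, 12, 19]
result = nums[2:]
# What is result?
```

nums has length 7. The slice nums[2:] selects indices [2, 3, 4, 5, 6] (2->11, 3->12, 4->9, 5->12, 6->19), giving [11, 12, 9, 12, 19].

[11, 12, 9, 12, 19]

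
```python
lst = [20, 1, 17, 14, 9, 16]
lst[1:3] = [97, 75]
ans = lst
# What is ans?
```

lst starts as [20, 1, 17, 14, 9, 16] (length 6). The slice lst[1:3] covers indices [1, 2] with values [1, 17]. Replacing that slice with [97, 75] (same length) produces [20, 97, 75, 14, 9, 16].

[20, 97, 75, 14, 9, 16]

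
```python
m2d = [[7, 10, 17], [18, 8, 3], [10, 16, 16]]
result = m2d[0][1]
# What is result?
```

m2d[0] = [7, 10, 17]. Taking column 1 of that row yields 10.

10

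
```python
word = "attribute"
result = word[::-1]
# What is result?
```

word has length 9. The slice word[::-1] selects indices [8, 7, 6, 5, 4, 3, 2, 1, 0] (8->'e', 7->'t', 6->'u', 5->'b', 4->'i', 3->'r', 2->'t', 1->'t', 0->'a'), giving 'etubirtta'.

'etubirtta'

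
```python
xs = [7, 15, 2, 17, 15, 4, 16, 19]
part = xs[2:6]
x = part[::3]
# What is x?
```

xs has length 8. The slice xs[2:6] selects indices [2, 3, 4, 5] (2->2, 3->17, 4->15, 5->4), giving [2, 17, 15, 4]. So part = [2, 17, 15, 4]. part has length 4. The slice part[::3] selects indices [0, 3] (0->2, 3->4), giving [2, 4].

[2, 4]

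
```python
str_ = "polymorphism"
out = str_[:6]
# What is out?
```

str_ has length 12. The slice str_[:6] selects indices [0, 1, 2, 3, 4, 5] (0->'p', 1->'o', 2->'l', 3->'y', 4->'m', 5->'o'), giving 'polymo'.

'polymo'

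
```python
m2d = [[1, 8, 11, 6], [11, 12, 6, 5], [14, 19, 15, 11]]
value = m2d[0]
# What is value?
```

m2d has 3 rows. Row 0 is [1, 8, 11, 6].

[1, 8, 11, 6]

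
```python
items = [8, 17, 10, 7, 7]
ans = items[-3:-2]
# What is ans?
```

items has length 5. The slice items[-3:-2] selects indices [2] (2->10), giving [10].

[10]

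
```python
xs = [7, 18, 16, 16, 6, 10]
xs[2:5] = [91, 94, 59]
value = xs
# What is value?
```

xs starts as [7, 18, 16, 16, 6, 10] (length 6). The slice xs[2:5] covers indices [2, 3, 4] with values [16, 16, 6]. Replacing that slice with [91, 94, 59] (same length) produces [7, 18, 91, 94, 59, 10].

[7, 18, 91, 94, 59, 10]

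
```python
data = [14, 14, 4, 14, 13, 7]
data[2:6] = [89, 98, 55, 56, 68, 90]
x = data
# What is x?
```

data starts as [14, 14, 4, 14, 13, 7] (length 6). The slice data[2:6] covers indices [2, 3, 4, 5] with values [4, 14, 13, 7]. Replacing that slice with [89, 98, 55, 56, 68, 90] (different length) produces [14, 14, 89, 98, 55, 56, 68, 90].

[14, 14, 89, 98, 55, 56, 68, 90]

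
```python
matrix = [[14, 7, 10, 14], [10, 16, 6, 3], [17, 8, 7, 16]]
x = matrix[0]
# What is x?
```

matrix has 3 rows. Row 0 is [14, 7, 10, 14].

[14, 7, 10, 14]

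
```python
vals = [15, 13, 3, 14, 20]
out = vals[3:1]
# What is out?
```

vals has length 5. The slice vals[3:1] resolves to an empty index range, so the result is [].

[]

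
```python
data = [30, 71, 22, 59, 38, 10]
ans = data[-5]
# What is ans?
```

data has length 6. Negative index -5 maps to positive index 6 + (-5) = 1. data[1] = 71.

71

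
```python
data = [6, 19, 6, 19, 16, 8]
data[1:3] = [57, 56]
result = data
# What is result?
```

data starts as [6, 19, 6, 19, 16, 8] (length 6). The slice data[1:3] covers indices [1, 2] with values [19, 6]. Replacing that slice with [57, 56] (same length) produces [6, 57, 56, 19, 16, 8].

[6, 57, 56, 19, 16, 8]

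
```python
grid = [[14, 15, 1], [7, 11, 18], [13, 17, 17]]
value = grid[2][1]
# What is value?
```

grid[2] = [13, 17, 17]. Taking column 1 of that row yields 17.

17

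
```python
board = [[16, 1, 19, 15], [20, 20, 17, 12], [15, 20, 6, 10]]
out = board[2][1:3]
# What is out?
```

board[2] = [15, 20, 6, 10]. board[2] has length 4. The slice board[2][1:3] selects indices [1, 2] (1->20, 2->6), giving [20, 6].

[20, 6]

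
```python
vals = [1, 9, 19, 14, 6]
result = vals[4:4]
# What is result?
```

vals has length 5. The slice vals[4:4] resolves to an empty index range, so the result is [].

[]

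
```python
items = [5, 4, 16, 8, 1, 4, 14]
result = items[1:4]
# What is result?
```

items has length 7. The slice items[1:4] selects indices [1, 2, 3] (1->4, 2->16, 3->8), giving [4, 16, 8].

[4, 16, 8]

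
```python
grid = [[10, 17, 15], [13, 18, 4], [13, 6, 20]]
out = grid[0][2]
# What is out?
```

grid[0] = [10, 17, 15]. Taking column 2 of that row yields 15.

15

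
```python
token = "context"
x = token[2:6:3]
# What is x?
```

token has length 7. The slice token[2:6:3] selects indices [2, 5] (2->'n', 5->'x'), giving 'nx'.

'nx'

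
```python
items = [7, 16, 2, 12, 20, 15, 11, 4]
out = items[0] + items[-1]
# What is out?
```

items has length 8. items[0] = 7.
items has length 8. Negative index -1 maps to positive index 8 + (-1) = 7. items[7] = 4.
Sum: 7 + 4 = 11.

11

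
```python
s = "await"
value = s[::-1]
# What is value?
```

s has length 5. The slice s[::-1] selects indices [4, 3, 2, 1, 0] (4->'t', 3->'i', 2->'a', 1->'w', 0->'a'), giving 'tiawa'.

'tiawa'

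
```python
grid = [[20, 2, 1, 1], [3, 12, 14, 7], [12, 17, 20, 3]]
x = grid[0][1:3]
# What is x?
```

grid[0] = [20, 2, 1, 1]. grid[0] has length 4. The slice grid[0][1:3] selects indices [1, 2] (1->2, 2->1), giving [2, 1].

[2, 1]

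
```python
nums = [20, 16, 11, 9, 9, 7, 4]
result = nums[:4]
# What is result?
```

nums has length 7. The slice nums[:4] selects indices [0, 1, 2, 3] (0->20, 1->16, 2->11, 3->9), giving [20, 16, 11, 9].

[20, 16, 11, 9]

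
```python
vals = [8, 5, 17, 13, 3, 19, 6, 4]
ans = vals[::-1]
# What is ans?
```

vals has length 8. The slice vals[::-1] selects indices [7, 6, 5, 4, 3, 2, 1, 0] (7->4, 6->6, 5->19, 4->3, 3->13, 2->17, 1->5, 0->8), giving [4, 6, 19, 3, 13, 17, 5, 8].

[4, 6, 19, 3, 13, 17, 5, 8]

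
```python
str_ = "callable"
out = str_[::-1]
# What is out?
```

str_ has length 8. The slice str_[::-1] selects indices [7, 6, 5, 4, 3, 2, 1, 0] (7->'e', 6->'l', 5->'b', 4->'a', 3->'l', 2->'l', 1->'a', 0->'c'), giving 'elballac'.

'elballac'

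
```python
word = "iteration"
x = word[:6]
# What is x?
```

word has length 9. The slice word[:6] selects indices [0, 1, 2, 3, 4, 5] (0->'i', 1->'t', 2->'e', 3->'r', 4->'a', 5->'t'), giving 'iterat'.

'iterat'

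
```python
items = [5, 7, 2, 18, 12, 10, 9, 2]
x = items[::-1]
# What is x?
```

items has length 8. The slice items[::-1] selects indices [7, 6, 5, 4, 3, 2, 1, 0] (7->2, 6->9, 5->10, 4->12, 3->18, 2->2, 1->7, 0->5), giving [2, 9, 10, 12, 18, 2, 7, 5].

[2, 9, 10, 12, 18, 2, 7, 5]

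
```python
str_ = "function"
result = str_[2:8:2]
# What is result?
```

str_ has length 8. The slice str_[2:8:2] selects indices [2, 4, 6] (2->'n', 4->'t', 6->'o'), giving 'nto'.

'nto'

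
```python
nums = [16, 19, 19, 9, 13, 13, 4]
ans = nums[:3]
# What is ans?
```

nums has length 7. The slice nums[:3] selects indices [0, 1, 2] (0->16, 1->19, 2->19), giving [16, 19, 19].

[16, 19, 19]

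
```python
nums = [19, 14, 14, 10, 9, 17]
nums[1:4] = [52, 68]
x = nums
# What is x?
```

nums starts as [19, 14, 14, 10, 9, 17] (length 6). The slice nums[1:4] covers indices [1, 2, 3] with values [14, 14, 10]. Replacing that slice with [52, 68] (different length) produces [19, 52, 68, 9, 17].

[19, 52, 68, 9, 17]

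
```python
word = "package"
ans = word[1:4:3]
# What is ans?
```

word has length 7. The slice word[1:4:3] selects indices [1] (1->'a'), giving 'a'.

'a'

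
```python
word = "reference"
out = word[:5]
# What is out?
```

word has length 9. The slice word[:5] selects indices [0, 1, 2, 3, 4] (0->'r', 1->'e', 2->'f', 3->'e', 4->'r'), giving 'refer'.

'refer'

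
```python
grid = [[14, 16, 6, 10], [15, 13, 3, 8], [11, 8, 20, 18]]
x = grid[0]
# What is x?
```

grid has 3 rows. Row 0 is [14, 16, 6, 10].

[14, 16, 6, 10]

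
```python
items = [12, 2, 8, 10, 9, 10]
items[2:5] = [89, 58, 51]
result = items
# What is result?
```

items starts as [12, 2, 8, 10, 9, 10] (length 6). The slice items[2:5] covers indices [2, 3, 4] with values [8, 10, 9]. Replacing that slice with [89, 58, 51] (same length) produces [12, 2, 89, 58, 51, 10].

[12, 2, 89, 58, 51, 10]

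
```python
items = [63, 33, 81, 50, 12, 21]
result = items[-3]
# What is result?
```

items has length 6. Negative index -3 maps to positive index 6 + (-3) = 3. items[3] = 50.

50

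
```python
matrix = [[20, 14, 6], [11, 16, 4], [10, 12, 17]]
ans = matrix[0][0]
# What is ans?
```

matrix[0] = [20, 14, 6]. Taking column 0 of that row yields 20.

20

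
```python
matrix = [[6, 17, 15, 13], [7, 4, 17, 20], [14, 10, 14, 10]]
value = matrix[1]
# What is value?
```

matrix has 3 rows. Row 1 is [7, 4, 17, 20].

[7, 4, 17, 20]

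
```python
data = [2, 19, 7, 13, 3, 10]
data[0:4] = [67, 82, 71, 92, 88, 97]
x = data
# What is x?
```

data starts as [2, 19, 7, 13, 3, 10] (length 6). The slice data[0:4] covers indices [0, 1, 2, 3] with values [2, 19, 7, 13]. Replacing that slice with [67, 82, 71, 92, 88, 97] (different length) produces [67, 82, 71, 92, 88, 97, 3, 10].

[67, 82, 71, 92, 88, 97, 3, 10]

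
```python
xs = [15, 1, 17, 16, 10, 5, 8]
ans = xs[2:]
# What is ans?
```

xs has length 7. The slice xs[2:] selects indices [2, 3, 4, 5, 6] (2->17, 3->16, 4->10, 5->5, 6->8), giving [17, 16, 10, 5, 8].

[17, 16, 10, 5, 8]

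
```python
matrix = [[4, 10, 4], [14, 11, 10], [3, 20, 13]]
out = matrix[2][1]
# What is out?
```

matrix[2] = [3, 20, 13]. Taking column 1 of that row yields 20.

20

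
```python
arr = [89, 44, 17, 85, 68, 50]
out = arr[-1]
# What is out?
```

arr has length 6. Negative index -1 maps to positive index 6 + (-1) = 5. arr[5] = 50.

50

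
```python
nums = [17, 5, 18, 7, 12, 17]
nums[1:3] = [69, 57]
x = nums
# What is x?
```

nums starts as [17, 5, 18, 7, 12, 17] (length 6). The slice nums[1:3] covers indices [1, 2] with values [5, 18]. Replacing that slice with [69, 57] (same length) produces [17, 69, 57, 7, 12, 17].

[17, 69, 57, 7, 12, 17]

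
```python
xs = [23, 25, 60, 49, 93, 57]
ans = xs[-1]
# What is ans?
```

xs has length 6. Negative index -1 maps to positive index 6 + (-1) = 5. xs[5] = 57.

57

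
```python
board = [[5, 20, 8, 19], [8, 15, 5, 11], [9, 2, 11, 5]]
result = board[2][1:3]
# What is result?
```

board[2] = [9, 2, 11, 5]. board[2] has length 4. The slice board[2][1:3] selects indices [1, 2] (1->2, 2->11), giving [2, 11].

[2, 11]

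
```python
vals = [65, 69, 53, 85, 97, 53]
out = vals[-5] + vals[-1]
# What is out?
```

vals has length 6. Negative index -5 maps to positive index 6 + (-5) = 1. vals[1] = 69.
vals has length 6. Negative index -1 maps to positive index 6 + (-1) = 5. vals[5] = 53.
Sum: 69 + 53 = 122.

122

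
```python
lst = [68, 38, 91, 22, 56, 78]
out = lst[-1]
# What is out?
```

lst has length 6. Negative index -1 maps to positive index 6 + (-1) = 5. lst[5] = 78.

78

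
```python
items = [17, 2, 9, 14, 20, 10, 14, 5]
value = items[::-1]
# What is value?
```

items has length 8. The slice items[::-1] selects indices [7, 6, 5, 4, 3, 2, 1, 0] (7->5, 6->14, 5->10, 4->20, 3->14, 2->9, 1->2, 0->17), giving [5, 14, 10, 20, 14, 9, 2, 17].

[5, 14, 10, 20, 14, 9, 2, 17]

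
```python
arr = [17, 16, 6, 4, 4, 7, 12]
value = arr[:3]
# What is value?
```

arr has length 7. The slice arr[:3] selects indices [0, 1, 2] (0->17, 1->16, 2->6), giving [17, 16, 6].

[17, 16, 6]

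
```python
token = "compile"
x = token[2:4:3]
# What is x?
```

token has length 7. The slice token[2:4:3] selects indices [2] (2->'m'), giving 'm'.

'm'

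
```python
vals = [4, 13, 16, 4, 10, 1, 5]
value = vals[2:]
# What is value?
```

vals has length 7. The slice vals[2:] selects indices [2, 3, 4, 5, 6] (2->16, 3->4, 4->10, 5->1, 6->5), giving [16, 4, 10, 1, 5].

[16, 4, 10, 1, 5]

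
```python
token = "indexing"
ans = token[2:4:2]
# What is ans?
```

token has length 8. The slice token[2:4:2] selects indices [2] (2->'d'), giving 'd'.

'd'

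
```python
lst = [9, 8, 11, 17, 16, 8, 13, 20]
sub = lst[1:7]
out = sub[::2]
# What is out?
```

lst has length 8. The slice lst[1:7] selects indices [1, 2, 3, 4, 5, 6] (1->8, 2->11, 3->17, 4->16, 5->8, 6->13), giving [8, 11, 17, 16, 8, 13]. So sub = [8, 11, 17, 16, 8, 13]. sub has length 6. The slice sub[::2] selects indices [0, 2, 4] (0->8, 2->17, 4->8), giving [8, 17, 8].

[8, 17, 8]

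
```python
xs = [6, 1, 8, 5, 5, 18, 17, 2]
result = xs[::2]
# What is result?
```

xs has length 8. The slice xs[::2] selects indices [0, 2, 4, 6] (0->6, 2->8, 4->5, 6->17), giving [6, 8, 5, 17].

[6, 8, 5, 17]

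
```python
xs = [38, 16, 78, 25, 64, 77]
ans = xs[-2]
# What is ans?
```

xs has length 6. Negative index -2 maps to positive index 6 + (-2) = 4. xs[4] = 64.

64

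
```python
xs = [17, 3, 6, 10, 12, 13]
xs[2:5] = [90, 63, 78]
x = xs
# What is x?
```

xs starts as [17, 3, 6, 10, 12, 13] (length 6). The slice xs[2:5] covers indices [2, 3, 4] with values [6, 10, 12]. Replacing that slice with [90, 63, 78] (same length) produces [17, 3, 90, 63, 78, 13].

[17, 3, 90, 63, 78, 13]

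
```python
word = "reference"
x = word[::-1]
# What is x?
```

word has length 9. The slice word[::-1] selects indices [8, 7, 6, 5, 4, 3, 2, 1, 0] (8->'e', 7->'c', 6->'n', 5->'e', 4->'r', 3->'e', 2->'f', 1->'e', 0->'r'), giving 'ecnerefer'.

'ecnerefer'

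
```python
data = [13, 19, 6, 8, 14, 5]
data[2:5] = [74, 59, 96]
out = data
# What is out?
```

data starts as [13, 19, 6, 8, 14, 5] (length 6). The slice data[2:5] covers indices [2, 3, 4] with values [6, 8, 14]. Replacing that slice with [74, 59, 96] (same length) produces [13, 19, 74, 59, 96, 5].

[13, 19, 74, 59, 96, 5]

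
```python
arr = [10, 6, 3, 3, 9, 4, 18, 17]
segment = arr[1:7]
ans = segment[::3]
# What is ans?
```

arr has length 8. The slice arr[1:7] selects indices [1, 2, 3, 4, 5, 6] (1->6, 2->3, 3->3, 4->9, 5->4, 6->18), giving [6, 3, 3, 9, 4, 18]. So segment = [6, 3, 3, 9, 4, 18]. segment has length 6. The slice segment[::3] selects indices [0, 3] (0->6, 3->9), giving [6, 9].

[6, 9]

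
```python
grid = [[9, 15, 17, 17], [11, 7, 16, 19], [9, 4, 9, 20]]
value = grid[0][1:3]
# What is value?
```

grid[0] = [9, 15, 17, 17]. grid[0] has length 4. The slice grid[0][1:3] selects indices [1, 2] (1->15, 2->17), giving [15, 17].

[15, 17]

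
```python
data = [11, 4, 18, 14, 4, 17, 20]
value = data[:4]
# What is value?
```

data has length 7. The slice data[:4] selects indices [0, 1, 2, 3] (0->11, 1->4, 2->18, 3->14), giving [11, 4, 18, 14].

[11, 4, 18, 14]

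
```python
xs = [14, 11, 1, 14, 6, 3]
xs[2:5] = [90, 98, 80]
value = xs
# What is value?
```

xs starts as [14, 11, 1, 14, 6, 3] (length 6). The slice xs[2:5] covers indices [2, 3, 4] with values [1, 14, 6]. Replacing that slice with [90, 98, 80] (same length) produces [14, 11, 90, 98, 80, 3].

[14, 11, 90, 98, 80, 3]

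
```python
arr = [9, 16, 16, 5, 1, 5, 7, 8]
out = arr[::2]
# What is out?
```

arr has length 8. The slice arr[::2] selects indices [0, 2, 4, 6] (0->9, 2->16, 4->1, 6->7), giving [9, 16, 1, 7].

[9, 16, 1, 7]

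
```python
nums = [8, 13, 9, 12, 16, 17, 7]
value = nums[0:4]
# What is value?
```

nums has length 7. The slice nums[0:4] selects indices [0, 1, 2, 3] (0->8, 1->13, 2->9, 3->12), giving [8, 13, 9, 12].

[8, 13, 9, 12]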